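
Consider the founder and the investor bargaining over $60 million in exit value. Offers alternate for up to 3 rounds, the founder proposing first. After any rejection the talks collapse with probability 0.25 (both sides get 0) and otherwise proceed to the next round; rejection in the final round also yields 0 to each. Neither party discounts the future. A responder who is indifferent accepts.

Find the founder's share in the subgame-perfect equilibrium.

48.75

Round 3 (the founder proposes): the investor will accept anything ≥ 0, so the founder offers 0 and keeps 60.
Round 2 (the investor proposes): rejecting gives the founder an expected 0.75 × 60 = 45; the investor offers that and keeps 15.
Round 1 (the founder proposes): rejecting gives the investor an expected 0.75 × 15 = 11.25, so the founder offers 11.25, keeping 48.75.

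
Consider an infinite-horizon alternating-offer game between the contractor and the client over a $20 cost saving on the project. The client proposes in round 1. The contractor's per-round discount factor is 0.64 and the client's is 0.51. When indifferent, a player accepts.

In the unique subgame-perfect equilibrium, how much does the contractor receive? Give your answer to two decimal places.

9.31

Let x be the client's share when the client proposes and y be the contractor's share when the contractor proposes.
The contractor accepts iff offered ≥ 0.64·y, so x = 20 − 0.64y. Symmetrically y = 20 − 0.51x.
Substituting: x = 20 − 0.64(20 − 0.51x), giving x(1 − 0.51·0.64) = 20(1 − 0.64).
So x = 20 × 0.36 / 0.6736 ≈ 10.6888, and the contractor receives 20 − x ≈ 9.3112.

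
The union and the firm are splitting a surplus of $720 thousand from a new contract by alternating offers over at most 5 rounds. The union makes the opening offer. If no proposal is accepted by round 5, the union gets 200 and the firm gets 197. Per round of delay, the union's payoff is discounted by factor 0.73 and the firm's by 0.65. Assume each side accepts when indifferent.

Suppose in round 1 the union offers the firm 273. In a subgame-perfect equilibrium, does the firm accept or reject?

Accept

Round 5 (the union proposes): the firm gets 197 if talks fail, so the union offers 197 and keeps 523.
Round 4 (the firm proposes): the union can get 523 next round, worth 0.73 × 523 = 381.79 now, so the firm offers 381.79, keeping 338.21.
Round 3 (the union proposes): the firm can get 338.21 next round, worth 0.65 × 338.21 = 219.8365 now, so the union offers 219.8365, keeping 500.1635.
Round 2 (the firm proposes): the union can get 500.1635 next round, worth 0.73 × 500.1635 = 365.119355 now; the firm offers that and keeps 354.880645.
So by rejecting in round 1, the firm gets 354.880645 next round, worth 0.65 × 354.880645 = 230.67241925 now.
Offer 273 ≥ 230.67241925, so the firm accepts.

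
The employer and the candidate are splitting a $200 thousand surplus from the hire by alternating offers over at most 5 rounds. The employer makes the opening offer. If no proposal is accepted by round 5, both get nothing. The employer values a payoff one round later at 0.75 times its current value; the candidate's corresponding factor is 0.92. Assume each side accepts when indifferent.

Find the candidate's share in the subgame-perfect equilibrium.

77.74

Round 5 (the employer proposes): the candidate will accept anything ≥ 0, so the employer offers 0 and keeps 200.
Round 4 (the candidate proposes): the employer can get 200 next round, worth 0.75 × 200 = 150 now, so the candidate offers 150, keeping 50.
Round 3 (the employer proposes): the candidate can get 50 next round, worth 0.92 × 50 = 46 now, so the employer offers 46, keeping 154.
Round 2 (the candidate proposes): the employer can get 154 next round, worth 0.75 × 154 = 115.5 now, so the candidate offers 115.5, keeping 84.5.
Round 1 (the employer proposes): the candidate can get 84.5 next round, worth 0.92 × 84.5 = 77.74 now; the employer offers that and keeps 122.26.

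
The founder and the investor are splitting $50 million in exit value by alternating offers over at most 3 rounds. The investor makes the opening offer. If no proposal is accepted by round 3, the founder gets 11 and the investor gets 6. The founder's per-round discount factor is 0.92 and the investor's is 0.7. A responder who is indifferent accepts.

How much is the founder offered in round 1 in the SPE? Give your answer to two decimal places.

20.88

Work backward from the last round.
Round 3 (the investor proposes): the founder gets 11 if talks fail, so the investor offers 11 and keeps 39.
Round 2 (the founder proposes): the investor can get 39 next round, worth 0.7 × 39 = 27.3 now, so the founder offers 27.3, keeping 22.7.
Round 1 (the investor proposes): the founder can get 22.7 next round, worth 0.92 × 22.7 = 20.884 now; the investor offers that and keeps 29.116.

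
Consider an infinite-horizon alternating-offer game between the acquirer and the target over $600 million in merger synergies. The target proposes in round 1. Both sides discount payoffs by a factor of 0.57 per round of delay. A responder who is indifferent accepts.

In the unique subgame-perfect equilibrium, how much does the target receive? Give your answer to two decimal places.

382.17

When the target proposes, the acquirer accepts any offer worth at least 0.57 times what the acquirer would get by proposing next round; and vice versa.
This gives x = 600 − 0.57y and y = 600 − 0.57x, where x and y are each side's share when it proposes.
Hence (1 − 0.57·0.57)x = 600(1 − 0.57), i.e. 0.6751·x = 258.
x ≈ 382.1656; the acquirer's share is 600 − x ≈ 217.8344.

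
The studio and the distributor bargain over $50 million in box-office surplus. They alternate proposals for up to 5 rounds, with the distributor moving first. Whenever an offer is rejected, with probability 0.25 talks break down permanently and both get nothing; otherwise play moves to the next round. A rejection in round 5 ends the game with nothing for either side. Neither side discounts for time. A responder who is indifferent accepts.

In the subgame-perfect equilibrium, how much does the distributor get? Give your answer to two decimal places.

35.35

Round 5 (the distributor proposes): rejection yields 0 for the studio; the distributor offers 0 and keeps 50.
Round 4 (the studio proposes): rejecting gives the distributor an expected 0.75 × 50 = 37.5. The studio offers 37.5 and keeps 50 − 37.5 = 12.5.
Round 3 (the distributor proposes): rejecting gives the studio an expected 0.75 × 12.5 = 9.375, so the distributor offers 9.375, keeping 40.625.
Round 2 (the studio proposes): rejecting gives the distributor an expected 0.75 × 40.625 = 30.46875, so the studio offers 30.46875, keeping 19.53125.
Round 1 (the distributor proposes): rejecting gives the studio an expected 0.75 × 19.53125 = 14.6484375, so the distributor offers 14.6484375, keeping 35.3515625.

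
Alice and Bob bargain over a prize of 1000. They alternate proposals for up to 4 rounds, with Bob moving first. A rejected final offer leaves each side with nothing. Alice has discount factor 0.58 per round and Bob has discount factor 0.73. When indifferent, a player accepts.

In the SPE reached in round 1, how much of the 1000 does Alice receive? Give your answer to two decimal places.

Round 4 (Alice proposes): Bob will accept anything ≥ 0, so Alice offers 0 and keeps 1000.
Round 3 (Bob proposes): Alice can get 1000 next round, worth 0.58 × 1000 = 580 now, so Bob offers 580, keeping 420.
Round 2 (Alice proposes): Bob can get 420 next round, worth 0.73 × 420 = 306.6 now, so Alice offers 306.6, keeping 693.4.
Round 1 (Bob proposes): Alice can get 693.4 next round, worth 0.58 × 693.4 = 402.172 now, so Bob offers 402.172, keeping 597.828.

402.17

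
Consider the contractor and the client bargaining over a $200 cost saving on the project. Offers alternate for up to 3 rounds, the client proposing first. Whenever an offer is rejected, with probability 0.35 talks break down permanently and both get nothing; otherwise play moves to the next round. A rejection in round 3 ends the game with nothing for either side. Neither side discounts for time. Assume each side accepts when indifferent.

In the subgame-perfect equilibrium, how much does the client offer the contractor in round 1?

45.5

By backward induction:
Round 3 (the client proposes): the contractor will accept anything ≥ 0, so the client offers 0 and keeps 200.
Round 2 (the contractor proposes): rejecting gives the client an expected 0.65 × 200 = 130. The contractor offers 130 and keeps 200 − 130 = 70.
Round 1 (the client proposes): rejecting gives the contractor an expected 0.65 × 70 = 45.5. The client offers 45.5 and keeps 200 − 45.5 = 154.5.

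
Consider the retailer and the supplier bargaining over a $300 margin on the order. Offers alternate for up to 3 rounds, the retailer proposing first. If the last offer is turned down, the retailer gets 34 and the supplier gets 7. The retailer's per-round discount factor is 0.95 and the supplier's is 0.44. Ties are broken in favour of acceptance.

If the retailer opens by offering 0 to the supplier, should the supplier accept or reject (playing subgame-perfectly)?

Work out the supplier's continuation value if the offer is rejected.
Round 3 (the retailer proposes): the supplier gets 7 if talks fail, so the retailer offers 7 and keeps 293.
Round 2 (the supplier proposes): the retailer can get 293 next round, worth 0.95 × 293 = 278.35 now. The supplier offers 278.35 and keeps 300 − 278.35 = 21.65.
So by rejecting in round 1, the supplier gets 21.65 next round, worth 0.44 × 21.65 = 9.526 now.
Offer 0 < 9.526, so the supplier rejects.

Reject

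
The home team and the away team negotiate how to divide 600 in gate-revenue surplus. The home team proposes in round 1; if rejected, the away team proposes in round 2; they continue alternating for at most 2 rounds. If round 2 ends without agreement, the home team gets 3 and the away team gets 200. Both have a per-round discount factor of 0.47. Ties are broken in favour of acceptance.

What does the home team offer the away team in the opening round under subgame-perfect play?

Round 2 (the away team proposes): the home team gets 3 if talks fail, so the away team offers 3 and keeps 597.
Round 1 (the home team proposes): the away team can get 597 next round, worth 0.47 × 597 = 280.59 now. The home team offers 280.59 and keeps 600 − 280.59 = 319.41.

280.59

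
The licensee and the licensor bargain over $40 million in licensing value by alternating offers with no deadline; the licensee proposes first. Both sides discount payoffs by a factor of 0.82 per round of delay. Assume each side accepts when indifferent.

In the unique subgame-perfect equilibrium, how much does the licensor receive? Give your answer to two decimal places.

18.02

When the licensee proposes, the licensor accepts any offer worth at least 0.82 times what the licensor would get by proposing next round; and vice versa.
This gives x = 40 − 0.82y and y = 40 − 0.82x, where x and y are each side's share when it proposes.
Hence (1 − 0.82·0.82)x = 40(1 − 0.82), i.e. 0.3276·x = 7.2.
x ≈ 21.9780; the licensor's share is 40 − x ≈ 18.0220.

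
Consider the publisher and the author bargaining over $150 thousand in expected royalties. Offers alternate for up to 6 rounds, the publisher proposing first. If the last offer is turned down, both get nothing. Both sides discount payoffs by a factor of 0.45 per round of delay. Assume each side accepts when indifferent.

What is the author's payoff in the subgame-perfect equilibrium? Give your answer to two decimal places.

Solve by backward induction from round 6.
Round 6 (the author proposes): rejection yields 0 for the publisher; the author offers 0 and keeps 150.
Round 5 (the publisher proposes): the author can get 150 next round, worth 0.45 × 150 = 67.5 now; the publisher offers that and keeps 82.5.
Round 4 (the author proposes): the publisher can get 82.5 next round, worth 0.45 × 82.5 = 37.125 now, so the author offers 37.125, keeping 112.875.
Round 3 (the publisher proposes): the author can get 112.875 next round, worth 0.45 × 112.875 = 50.79375 now; the publisher offers that and keeps 99.20625.
Round 2 (the author proposes): the publisher can get 99.20625 next round, worth 0.45 × 99.20625 = 44.6428125 now. The author offers 44.6428125 and keeps 150 − 44.6428125 = 105.3571875.
Round 1 (the publisher proposes): the author can get 105.3571875 next round, worth 0.45 × 105.3571875 = 47.410734375 now. The publisher offers 47.410734375 and keeps 150 − 47.410734375 = 102.589265625.

47.41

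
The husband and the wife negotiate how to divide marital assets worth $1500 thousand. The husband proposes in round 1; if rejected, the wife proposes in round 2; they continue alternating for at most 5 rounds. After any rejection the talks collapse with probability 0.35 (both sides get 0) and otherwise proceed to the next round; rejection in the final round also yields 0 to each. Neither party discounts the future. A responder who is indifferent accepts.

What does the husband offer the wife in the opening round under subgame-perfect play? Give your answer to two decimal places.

485.43

By backward induction:
Round 5 (the husband proposes): rejection yields 0 for the wife; the husband offers 0 and keeps 1500.
Round 4 (the wife proposes): rejecting gives the husband an expected 0.65 × 1500 = 975. The wife offers 975 and keeps 1500 − 975 = 525.
Round 3 (the husband proposes): rejecting gives the wife an expected 0.65 × 525 = 341.25. The husband offers 341.25 and keeps 1500 − 341.25 = 1158.75.
Round 2 (the wife proposes): rejecting gives the husband an expected 0.65 × 1158.75 = 753.1875; the wife offers that and keeps 746.8125.
Round 1 (the husband proposes): rejecting gives the wife an expected 0.65 × 746.8125 = 485.428125; the husband offers that and keeps 1014.571875.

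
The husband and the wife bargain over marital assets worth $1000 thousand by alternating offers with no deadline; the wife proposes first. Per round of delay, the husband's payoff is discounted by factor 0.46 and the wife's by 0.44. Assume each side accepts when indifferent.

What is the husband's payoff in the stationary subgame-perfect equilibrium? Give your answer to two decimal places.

322.97

In a stationary SPE each proposer offers the other exactly their discounted continuation value.
If the wife keeps x when proposing and the husband keeps y when proposing, then x = 1000 − 0.46y and y = 1000 − 0.44x.
Solving: x = 1000(1 − 0.46) / (1 − 0.44·0.46) = 540 / 0.7976 ≈ 677.0311.
The husband gets 1000 − 677.0311 ≈ 322.9689.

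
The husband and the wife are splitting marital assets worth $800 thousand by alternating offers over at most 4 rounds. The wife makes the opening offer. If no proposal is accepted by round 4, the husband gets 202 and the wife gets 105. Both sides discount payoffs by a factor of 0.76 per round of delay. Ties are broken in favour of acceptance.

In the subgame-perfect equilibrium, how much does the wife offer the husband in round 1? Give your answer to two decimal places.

Round 4 (the husband proposes): the wife gets 105 if talks fail, so the husband offers 105 and keeps 695.
Round 3 (the wife proposes): the husband can get 695 next round, worth 0.76 × 695 = 528.2 now. The wife offers 528.2 and keeps 800 − 528.2 = 271.8.
Round 2 (the husband proposes): the wife can get 271.8 next round, worth 0.76 × 271.8 = 206.568 now, so the husband offers 206.568, keeping 593.432.
Round 1 (the wife proposes): the husband can get 593.432 next round, worth 0.76 × 593.432 = 451.00832 now, so the wife offers 451.00832, keeping 348.99168.

451.01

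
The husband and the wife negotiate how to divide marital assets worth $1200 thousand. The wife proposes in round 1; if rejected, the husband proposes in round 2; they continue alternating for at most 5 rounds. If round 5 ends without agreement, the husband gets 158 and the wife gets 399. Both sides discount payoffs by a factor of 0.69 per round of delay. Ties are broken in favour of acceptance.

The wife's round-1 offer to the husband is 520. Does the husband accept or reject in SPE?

Accept

Work out the husband's continuation value if the offer is rejected.
Round 5 (the wife proposes): the husband gets 158 if talks fail, so the wife offers 158 and keeps 1042.
Round 4 (the husband proposes): the wife can get 1042 next round, worth 0.69 × 1042 = 718.98 now. The husband offers 718.98 and keeps 1200 − 718.98 = 481.02.
Round 3 (the wife proposes): the husband can get 481.02 next round, worth 0.69 × 481.02 = 331.9038 now; the wife offers that and keeps 868.0962.
Round 2 (the husband proposes): the wife can get 868.0962 next round, worth 0.69 × 868.0962 = 598.986378 now, so the husband offers 598.986378, keeping 601.013622.
So by rejecting in round 1, the husband gets 601.013622 next round, worth 0.69 × 601.013622 = 414.69939918 now.
Offer 520 ≥ 414.69939918, so the husband accepts.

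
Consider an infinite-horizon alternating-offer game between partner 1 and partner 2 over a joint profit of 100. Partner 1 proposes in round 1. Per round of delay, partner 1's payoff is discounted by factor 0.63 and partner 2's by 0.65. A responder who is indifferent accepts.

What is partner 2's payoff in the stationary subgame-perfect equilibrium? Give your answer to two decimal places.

Let x be partner 1's share when partner 1 proposes and y be partner 2's share when partner 2 proposes.
Partner 2 accepts iff offered ≥ 0.65·y, so x = 100 − 0.65y. Symmetrically y = 100 − 0.63x.
Substituting: x = 100 − 0.65(100 − 0.63x), giving x(1 − 0.63·0.65) = 100(1 − 0.65).
So x = 100 × 0.35 / 0.5905 ≈ 59.2718, and partner 2 receives 100 − x ≈ 40.7282.

40.73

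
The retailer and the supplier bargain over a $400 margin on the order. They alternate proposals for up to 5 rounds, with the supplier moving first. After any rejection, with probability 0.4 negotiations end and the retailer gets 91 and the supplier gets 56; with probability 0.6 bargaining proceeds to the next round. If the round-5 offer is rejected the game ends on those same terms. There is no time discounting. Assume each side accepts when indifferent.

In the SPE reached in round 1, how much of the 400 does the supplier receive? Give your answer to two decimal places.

226.42

By backward induction:
Round 5 (the supplier proposes): the retailer gets 91 if talks fail, so the supplier offers 91 and keeps 309.
Round 4 (the retailer proposes): rejecting gives the supplier an expected 0.6 × 309 + 0.4 × 56 = 207.8. The retailer offers 207.8 and keeps 400 − 207.8 = 192.2.
Round 3 (the supplier proposes): rejecting gives the retailer an expected 0.6 × 192.2 + 0.4 × 91 = 151.72; the supplier offers that and keeps 248.28.
Round 2 (the retailer proposes): rejecting gives the supplier an expected 0.6 × 248.28 + 0.4 × 56 = 171.368; the retailer offers that and keeps 228.632.
Round 1 (the supplier proposes): rejecting gives the retailer an expected 0.6 × 228.632 + 0.4 × 91 = 173.5792; the supplier offers that and keeps 226.4208.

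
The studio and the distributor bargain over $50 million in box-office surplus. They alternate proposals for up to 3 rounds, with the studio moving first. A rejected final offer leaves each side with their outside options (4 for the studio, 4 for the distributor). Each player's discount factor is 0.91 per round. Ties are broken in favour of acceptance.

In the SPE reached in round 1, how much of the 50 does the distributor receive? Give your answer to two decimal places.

7.41

Round 3 (the studio proposes): the distributor gets 4 if talks fail, so the studio offers 4 and keeps 46.
Round 2 (the distributor proposes): the studio can get 46 next round, worth 0.91 × 46 = 41.86 now. The distributor offers 41.86 and keeps 50 − 41.86 = 8.14.
Round 1 (the studio proposes): the distributor can get 8.14 next round, worth 0.91 × 8.14 = 7.4074 now, so the studio offers 7.4074, keeping 42.5926.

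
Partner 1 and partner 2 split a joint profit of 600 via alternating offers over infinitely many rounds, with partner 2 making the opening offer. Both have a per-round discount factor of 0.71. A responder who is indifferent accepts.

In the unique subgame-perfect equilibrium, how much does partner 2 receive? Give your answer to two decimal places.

When partner 2 proposes, partner 1 accepts any offer worth at least 0.71 times what partner 1 would get by proposing next round; and vice versa.
This gives x = 600 − 0.71y and y = 600 − 0.71x, where x and y are each side's share when it proposes.
Hence (1 − 0.71·0.71)x = 600(1 − 0.71), i.e. 0.4959·x = 174.
x ≈ 350.8772; partner 1's share is 600 − x ≈ 249.1228.

350.88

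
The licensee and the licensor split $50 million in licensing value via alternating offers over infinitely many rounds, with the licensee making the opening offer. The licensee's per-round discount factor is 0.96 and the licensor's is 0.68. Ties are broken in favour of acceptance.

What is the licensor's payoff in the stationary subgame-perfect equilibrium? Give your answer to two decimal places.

3.92

Let x be the licensee's share when the licensee proposes and y be the licensor's share when the licensor proposes.
The licensor accepts iff offered ≥ 0.68·y, so x = 50 − 0.68y. Symmetrically y = 50 − 0.96x.
Substituting: x = 50 − 0.68(50 − 0.96x), giving x(1 − 0.96·0.68) = 50(1 − 0.68).
So x = 50 × 0.32 / 0.3472 ≈ 46.0829, and the licensor receives 50 − x ≈ 3.9171.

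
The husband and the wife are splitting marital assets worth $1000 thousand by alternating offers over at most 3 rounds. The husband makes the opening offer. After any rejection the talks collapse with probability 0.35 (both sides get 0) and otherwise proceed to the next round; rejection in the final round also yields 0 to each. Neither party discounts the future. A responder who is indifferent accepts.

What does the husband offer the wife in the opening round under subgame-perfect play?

227.5

By backward induction:
Round 3 (the husband proposes): rejection yields 0 for the wife; the husband offers 0 and keeps 1000.
Round 2 (the wife proposes): rejecting gives the husband an expected 0.65 × 1000 = 650; the wife offers that and keeps 350.
Round 1 (the husband proposes): rejecting gives the wife an expected 0.65 × 350 = 227.5, so the husband offers 227.5, keeping 772.5.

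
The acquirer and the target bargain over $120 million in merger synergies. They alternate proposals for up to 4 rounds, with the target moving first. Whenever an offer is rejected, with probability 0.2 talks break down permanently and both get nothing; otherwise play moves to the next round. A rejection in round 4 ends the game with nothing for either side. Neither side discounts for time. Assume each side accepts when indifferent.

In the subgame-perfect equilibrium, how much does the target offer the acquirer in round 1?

80.64

By backward induction:
Round 4 (the acquirer proposes): rejection yields 0 for the target; the acquirer offers 0 and keeps 120.
Round 3 (the target proposes): rejecting gives the acquirer an expected 0.8 × 120 = 96, so the target offers 96, keeping 24.
Round 2 (the acquirer proposes): rejecting gives the target an expected 0.8 × 24 = 19.2; the acquirer offers that and keeps 100.8.
Round 1 (the target proposes): rejecting gives the acquirer an expected 0.8 × 100.8 = 80.64; the target offers that and keeps 39.36.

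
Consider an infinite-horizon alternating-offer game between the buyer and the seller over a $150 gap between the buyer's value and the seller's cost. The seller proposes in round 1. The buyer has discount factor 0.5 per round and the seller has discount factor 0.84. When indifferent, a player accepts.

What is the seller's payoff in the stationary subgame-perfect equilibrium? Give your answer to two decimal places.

Let x be the seller's share when the seller proposes and y be the buyer's share when the buyer proposes.
The buyer accepts iff offered ≥ 0.5·y, so x = 150 − 0.5y. Symmetrically y = 150 − 0.84x.
Substituting: x = 150 − 0.5(150 − 0.84x), giving x(1 − 0.84·0.5) = 150(1 − 0.5).
So x = 150 × 0.5 / 0.58 ≈ 129.3103, and the buyer receives 150 − x ≈ 20.6897.

129.31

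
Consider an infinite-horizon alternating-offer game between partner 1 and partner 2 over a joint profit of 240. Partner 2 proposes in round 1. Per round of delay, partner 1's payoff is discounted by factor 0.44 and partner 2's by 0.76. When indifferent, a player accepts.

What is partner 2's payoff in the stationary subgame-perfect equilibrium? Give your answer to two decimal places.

When partner 2 proposes, partner 1 accepts any offer worth at least 0.44 times what partner 1 would get by proposing next round; and vice versa.
This gives x = 240 − 0.44y and y = 240 − 0.76x, where x and y are each side's share when it proposes.
Hence (1 − 0.44·0.76)x = 240(1 − 0.44), i.e. 0.6656·x = 134.4.
x ≈ 201.9231; partner 1's share is 240 − x ≈ 38.0769.

201.92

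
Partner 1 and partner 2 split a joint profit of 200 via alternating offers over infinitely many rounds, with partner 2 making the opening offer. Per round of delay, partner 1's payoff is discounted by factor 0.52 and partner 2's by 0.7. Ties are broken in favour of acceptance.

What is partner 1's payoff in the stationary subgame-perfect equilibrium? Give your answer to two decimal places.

Let x be partner 2's share when partner 2 proposes and y be partner 1's share when partner 1 proposes.
Partner 1 accepts iff offered ≥ 0.52·y, so x = 200 − 0.52y. Symmetrically y = 200 − 0.7x.
Substituting: x = 200 − 0.52(200 − 0.7x), giving x(1 − 0.7·0.52) = 200(1 − 0.52).
So x = 200 × 0.48 / 0.636 ≈ 150.9434, and partner 1 receives 200 − x ≈ 49.0566.

49.06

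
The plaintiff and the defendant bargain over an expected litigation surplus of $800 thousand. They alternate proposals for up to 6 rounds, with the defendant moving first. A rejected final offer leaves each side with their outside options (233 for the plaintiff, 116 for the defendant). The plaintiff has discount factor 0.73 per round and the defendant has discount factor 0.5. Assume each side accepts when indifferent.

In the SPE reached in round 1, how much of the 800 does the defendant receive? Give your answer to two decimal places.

Round 6 (the plaintiff proposes): the defendant gets 116 if talks fail, so the plaintiff offers 116 and keeps 684.
Round 5 (the defendant proposes): the plaintiff can get 684 next round, worth 0.73 × 684 = 499.32 now, so the defendant offers 499.32, keeping 300.68.
Round 4 (the plaintiff proposes): the defendant can get 300.68 next round, worth 0.5 × 300.68 = 150.34 now. The plaintiff offers 150.34 and keeps 800 − 150.34 = 649.66.
Round 3 (the defendant proposes): the plaintiff can get 649.66 next round, worth 0.73 × 649.66 = 474.2518 now, so the defendant offers 474.2518, keeping 325.7482.
Round 2 (the plaintiff proposes): the defendant can get 325.7482 next round, worth 0.5 × 325.7482 = 162.8741 now; the plaintiff offers that and keeps 637.1259.
Round 1 (the defendant proposes): the plaintiff can get 637.1259 next round, worth 0.73 × 637.1259 = 465.101907 now; the defendant offers that and keeps 334.898093.

334.90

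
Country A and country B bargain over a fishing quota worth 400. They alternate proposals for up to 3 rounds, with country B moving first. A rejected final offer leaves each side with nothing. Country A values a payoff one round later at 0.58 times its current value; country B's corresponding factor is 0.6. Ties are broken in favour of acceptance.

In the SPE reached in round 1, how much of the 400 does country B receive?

307.2

Round 3 (country B proposes): rejection yields 0 for country A; country B offers 0 and keeps 400.
Round 2 (country A proposes): country B can get 400 next round, worth 0.6 × 400 = 240 now, so country A offers 240, keeping 160.
Round 1 (country B proposes): country A can get 160 next round, worth 0.58 × 160 = 92.8 now. Country B offers 92.8 and keeps 400 − 92.8 = 307.2.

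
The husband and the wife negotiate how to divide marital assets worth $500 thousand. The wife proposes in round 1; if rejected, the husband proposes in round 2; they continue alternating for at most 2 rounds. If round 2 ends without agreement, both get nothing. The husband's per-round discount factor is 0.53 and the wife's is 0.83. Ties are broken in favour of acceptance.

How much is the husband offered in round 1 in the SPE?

265

Round 2 (the husband proposes): rejection yields 0 for the wife; the husband offers 0 and keeps 500.
Round 1 (the wife proposes): the husband can get 500 next round, worth 0.53 × 500 = 265 now, so the wife offers 265, keeping 235.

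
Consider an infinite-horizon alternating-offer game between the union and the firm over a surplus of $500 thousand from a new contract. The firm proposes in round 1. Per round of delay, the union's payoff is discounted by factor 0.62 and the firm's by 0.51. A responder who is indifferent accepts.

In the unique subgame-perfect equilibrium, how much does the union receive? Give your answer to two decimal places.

222.14

In a stationary SPE each proposer offers the other exactly their discounted continuation value.
If the firm keeps x when proposing and the union keeps y when proposing, then x = 500 − 0.62y and y = 500 − 0.51x.
Solving: x = 500(1 − 0.62) / (1 − 0.51·0.62) = 190 / 0.6838 ≈ 277.8590.
The union gets 500 − 277.8590 ≈ 222.1410.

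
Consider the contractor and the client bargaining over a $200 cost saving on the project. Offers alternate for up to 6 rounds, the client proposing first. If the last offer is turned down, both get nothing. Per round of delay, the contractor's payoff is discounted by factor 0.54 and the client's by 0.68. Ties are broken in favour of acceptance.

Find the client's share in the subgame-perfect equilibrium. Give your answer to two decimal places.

Solve by backward induction from round 6.
Round 6 (the contractor proposes): rejection yields 0 for the client; the contractor offers 0 and keeps 200.
Round 5 (the client proposes): the contractor can get 200 next round, worth 0.54 × 200 = 108 now. The client offers 108 and keeps 200 − 108 = 92.
Round 4 (the contractor proposes): the client can get 92 next round, worth 0.68 × 92 = 62.56 now; the contractor offers that and keeps 137.44.
Round 3 (the client proposes): the contractor can get 137.44 next round, worth 0.54 × 137.44 = 74.2176 now; the client offers that and keeps 125.7824.
Round 2 (the contractor proposes): the client can get 125.7824 next round, worth 0.68 × 125.7824 = 85.532032 now. The contractor offers 85.532032 and keeps 200 − 85.532032 = 114.467968.
Round 1 (the client proposes): the contractor can get 114.467968 next round, worth 0.54 × 114.467968 = 61.81270272 now; the client offers that and keeps 138.18729728.

138.19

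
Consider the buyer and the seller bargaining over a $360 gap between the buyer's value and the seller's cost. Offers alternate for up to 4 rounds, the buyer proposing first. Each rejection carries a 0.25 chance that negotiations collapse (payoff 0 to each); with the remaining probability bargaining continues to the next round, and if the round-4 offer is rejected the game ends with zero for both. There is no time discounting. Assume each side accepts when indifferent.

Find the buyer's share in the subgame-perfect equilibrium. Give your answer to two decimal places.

Round 4 (the seller proposes): the buyer will accept anything ≥ 0, so the seller offers 0 and keeps 360.
Round 3 (the buyer proposes): rejecting gives the seller an expected 0.75 × 360 = 270, so the buyer offers 270, keeping 90.
Round 2 (the seller proposes): rejecting gives the buyer an expected 0.75 × 90 = 67.5, so the seller offers 67.5, keeping 292.5.
Round 1 (the buyer proposes): rejecting gives the seller an expected 0.75 × 292.5 = 219.375. The buyer offers 219.375 and keeps 360 − 219.375 = 140.625.

140.63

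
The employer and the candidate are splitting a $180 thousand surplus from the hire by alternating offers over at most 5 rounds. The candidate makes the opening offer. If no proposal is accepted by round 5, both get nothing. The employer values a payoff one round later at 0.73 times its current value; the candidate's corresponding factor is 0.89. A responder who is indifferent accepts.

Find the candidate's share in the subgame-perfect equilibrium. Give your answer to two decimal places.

156.16

Round 5 (the candidate proposes): the employer will accept anything ≥ 0, so the candidate offers 0 and keeps 180.
Round 4 (the employer proposes): the candidate can get 180 next round, worth 0.89 × 180 = 160.2 now. The employer offers 160.2 and keeps 180 − 160.2 = 19.8.
Round 3 (the candidate proposes): the employer can get 19.8 next round, worth 0.73 × 19.8 = 14.454 now, so the candidate offers 14.454, keeping 165.546.
Round 2 (the employer proposes): the candidate can get 165.546 next round, worth 0.89 × 165.546 = 147.33594 now. The employer offers 147.33594 and keeps 180 − 147.33594 = 32.66406.
Round 1 (the candidate proposes): the employer can get 32.66406 next round, worth 0.73 × 32.66406 = 23.8447638 now. The candidate offers 23.8447638 and keeps 180 − 23.8447638 = 156.1552362.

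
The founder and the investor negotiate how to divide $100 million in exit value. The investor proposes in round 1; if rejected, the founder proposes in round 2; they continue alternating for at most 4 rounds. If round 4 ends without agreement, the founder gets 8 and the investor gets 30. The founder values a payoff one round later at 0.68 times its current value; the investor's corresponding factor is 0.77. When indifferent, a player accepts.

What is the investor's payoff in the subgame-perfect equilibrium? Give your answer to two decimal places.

59.44

Work backward from the last round.
Round 4 (the founder proposes): the investor gets 30 if talks fail, so the founder offers 30 and keeps 70.
Round 3 (the investor proposes): the founder can get 70 next round, worth 0.68 × 70 = 47.6 now; the investor offers that and keeps 52.4.
Round 2 (the founder proposes): the investor can get 52.4 next round, worth 0.77 × 52.4 = 40.348 now, so the founder offers 40.348, keeping 59.652.
Round 1 (the investor proposes): the founder can get 59.652 next round, worth 0.68 × 59.652 = 40.56336 now, so the investor offers 40.56336, keeping 59.43664.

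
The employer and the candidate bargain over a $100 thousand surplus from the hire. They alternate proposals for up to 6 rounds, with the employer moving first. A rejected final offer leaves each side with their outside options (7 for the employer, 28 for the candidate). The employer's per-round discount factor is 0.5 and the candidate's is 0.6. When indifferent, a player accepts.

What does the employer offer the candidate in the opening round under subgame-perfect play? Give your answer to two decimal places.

44.02

Work backward from the last round.
Round 6 (the candidate proposes): the employer gets 7 if talks fail, so the candidate offers 7 and keeps 93.
Round 5 (the employer proposes): the candidate can get 93 next round, worth 0.6 × 93 = 55.8 now. The employer offers 55.8 and keeps 100 − 55.8 = 44.2.
Round 4 (the candidate proposes): the employer can get 44.2 next round, worth 0.5 × 44.2 = 22.1 now, so the candidate offers 22.1, keeping 77.9.
Round 3 (the employer proposes): the candidate can get 77.9 next round, worth 0.6 × 77.9 = 46.74 now. The employer offers 46.74 and keeps 100 − 46.74 = 53.26.
Round 2 (the candidate proposes): the employer can get 53.26 next round, worth 0.5 × 53.26 = 26.63 now, so the candidate offers 26.63, keeping 73.37.
Round 1 (the employer proposes): the candidate can get 73.37 next round, worth 0.6 × 73.37 = 44.022 now. The employer offers 44.022 and keeps 100 − 44.022 = 55.978.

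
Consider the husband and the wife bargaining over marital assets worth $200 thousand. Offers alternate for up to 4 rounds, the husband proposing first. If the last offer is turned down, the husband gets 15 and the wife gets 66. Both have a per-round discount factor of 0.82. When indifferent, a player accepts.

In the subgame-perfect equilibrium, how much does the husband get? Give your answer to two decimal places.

68.48

Round 4 (the wife proposes): the husband gets 15 if talks fail, so the wife offers 15 and keeps 185.
Round 3 (the husband proposes): the wife can get 185 next round, worth 0.82 × 185 = 151.7 now; the husband offers that and keeps 48.3.
Round 2 (the wife proposes): the husband can get 48.3 next round, worth 0.82 × 48.3 = 39.606 now; the wife offers that and keeps 160.394.
Round 1 (the husband proposes): the wife can get 160.394 next round, worth 0.82 × 160.394 = 131.52308 now; the husband offers that and keeps 68.47692.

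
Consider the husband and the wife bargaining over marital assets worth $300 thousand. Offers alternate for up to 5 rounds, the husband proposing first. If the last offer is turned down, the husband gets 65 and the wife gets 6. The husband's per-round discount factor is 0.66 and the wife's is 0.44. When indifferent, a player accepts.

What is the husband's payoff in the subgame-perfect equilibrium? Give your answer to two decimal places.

241.58

By backward induction:
Round 5 (the husband proposes): the wife gets 6 if talks fail, so the husband offers 6 and keeps 294.
Round 4 (the wife proposes): the husband can get 294 next round, worth 0.66 × 294 = 194.04 now; the wife offers that and keeps 105.96.
Round 3 (the husband proposes): the wife can get 105.96 next round, worth 0.44 × 105.96 = 46.6224 now. The husband offers 46.6224 and keeps 300 − 46.6224 = 253.3776.
Round 2 (the wife proposes): the husband can get 253.3776 next round, worth 0.66 × 253.3776 = 167.229216 now. The wife offers 167.229216 and keeps 300 − 167.229216 = 132.770784.
Round 1 (the husband proposes): the wife can get 132.770784 next round, worth 0.44 × 132.770784 = 58.41914496 now, so the husband offers 58.41914496, keeping 241.58085504.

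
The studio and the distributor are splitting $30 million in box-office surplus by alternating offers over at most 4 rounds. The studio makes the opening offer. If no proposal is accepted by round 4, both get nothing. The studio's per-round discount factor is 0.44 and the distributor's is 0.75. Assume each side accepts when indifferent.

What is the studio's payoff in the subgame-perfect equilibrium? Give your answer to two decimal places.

Work backward from the last round.
Round 4 (the distributor proposes): rejection yields 0 for the studio; the distributor offers 0 and keeps 30.
Round 3 (the studio proposes): the distributor can get 30 next round, worth 0.75 × 30 = 22.5 now; the studio offers that and keeps 7.5.
Round 2 (the distributor proposes): the studio can get 7.5 next round, worth 0.44 × 7.5 = 3.3 now. The distributor offers 3.3 and keeps 30 − 3.3 = 26.7.
Round 1 (the studio proposes): the distributor can get 26.7 next round, worth 0.75 × 26.7 = 20.025 now, so the studio offers 20.025, keeping 9.975.

9.98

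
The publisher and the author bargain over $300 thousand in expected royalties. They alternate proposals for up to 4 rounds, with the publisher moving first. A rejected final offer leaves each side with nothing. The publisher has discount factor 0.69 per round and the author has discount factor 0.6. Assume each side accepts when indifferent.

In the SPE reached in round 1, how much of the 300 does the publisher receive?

Round 4 (the author proposes): the publisher will accept anything ≥ 0, so the author offers 0 and keeps 300.
Round 3 (the publisher proposes): the author can get 300 next round, worth 0.6 × 300 = 180 now; the publisher offers that and keeps 120.
Round 2 (the author proposes): the publisher can get 120 next round, worth 0.69 × 120 = 82.8 now; the author offers that and keeps 217.2.
Round 1 (the publisher proposes): the author can get 217.2 next round, worth 0.6 × 217.2 = 130.32 now; the publisher offers that and keeps 169.68.

169.68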